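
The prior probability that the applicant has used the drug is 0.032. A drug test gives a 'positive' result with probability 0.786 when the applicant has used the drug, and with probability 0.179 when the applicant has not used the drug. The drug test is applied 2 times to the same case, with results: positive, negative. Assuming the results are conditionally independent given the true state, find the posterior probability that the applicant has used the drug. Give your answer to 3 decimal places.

Posterior P(H) ≈ 0.036

With H the event that the applicant has used the drug, the joint likelihood of the observed sequence is P(data|H) = 0.786·0.214 = 0.16820 and P(data|¬H) = 0.179·0.821 = 0.14696.
Bayes: P(H|data) = 0.032·0.16820 / (0.032·0.16820 + 0.968·0.14696) = 0.0053825/0.14764 = 0.0365.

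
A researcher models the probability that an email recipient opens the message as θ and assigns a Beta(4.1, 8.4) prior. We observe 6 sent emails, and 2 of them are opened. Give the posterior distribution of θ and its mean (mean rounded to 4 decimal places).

The binomial likelihood is conjugate to the Beta prior: with 2 successes and 4 failures, the posterior is Beta(4.1+2, 8.4+4) = Beta(6.1, 12.4).
Posterior mean = α/(α+β) = 6.1/18.5 = 0.3297.

Posterior: Beta(6.1, 12.4); mean ≈ 0.3297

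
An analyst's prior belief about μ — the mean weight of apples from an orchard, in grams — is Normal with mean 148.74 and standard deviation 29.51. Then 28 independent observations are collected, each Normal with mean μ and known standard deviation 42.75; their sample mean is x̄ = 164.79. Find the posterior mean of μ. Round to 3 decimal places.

Posterior mean ≈ 163.671

Prior precision 1/τ₀² = 1/29.51² = 0.00114832; data precision n/σ² = 28/42.75² = 0.0153210.
Posterior precision = 0.00114832 + 0.0153210 = 0.0164693.
Posterior mean = (0.00114832·148.74 + 0.0153210·164.79) / 0.0164693 = 163.671.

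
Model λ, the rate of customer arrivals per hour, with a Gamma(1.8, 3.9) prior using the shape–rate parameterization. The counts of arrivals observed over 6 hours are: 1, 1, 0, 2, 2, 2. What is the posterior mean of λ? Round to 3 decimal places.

The Poisson likelihood adds the total count to the shape and the number of exposure periods to the rate. Here ∑xᵢ = 8 and n = 6, so shape 1.8→9.8 and rate 3.9→9.9.
Posterior mean = shape/rate = 9.8/9.9 = 0.990.

Posterior mean ≈ 0.990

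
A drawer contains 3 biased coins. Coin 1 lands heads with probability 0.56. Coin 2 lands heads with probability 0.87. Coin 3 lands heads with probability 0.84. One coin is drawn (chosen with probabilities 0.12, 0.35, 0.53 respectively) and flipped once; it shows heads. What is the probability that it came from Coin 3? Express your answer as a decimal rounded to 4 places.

Posterior probability ≈ 0.5450

P(heads|C1) = 0.56; P(heads|C2) = 0.87; P(heads|C3) = 0.84.
Prior × likelihood for each source: 0.12·0.56=0.06720, 0.35·0.87=0.3045, 0.53·0.84=0.4452. Summing gives P(heads) = 0.81690.
P(Coin 3 | heads) = 0.4452 / 0.81690 = 0.5450.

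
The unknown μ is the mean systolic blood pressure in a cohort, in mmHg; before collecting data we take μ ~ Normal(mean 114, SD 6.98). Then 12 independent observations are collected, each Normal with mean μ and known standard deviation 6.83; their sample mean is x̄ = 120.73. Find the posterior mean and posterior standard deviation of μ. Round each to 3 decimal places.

Posterior mean ≈ 120.233; posterior SD ≈ 1.897

With known σ, the Normal prior is conjugate. Weight on the data is w = (n/σ²)/(n/σ² + 1/τ₀²) = 0.257241/(0.257241+0.0205253) = 0.92611.
Posterior mean = w·x̄ + (1−w)·μ₀ = 0.92611·120.73 + 0.073894·114 = 120.233. Posterior variance = 1/(0.257241+0.0205253) = 3.60015, so SD = 1.897.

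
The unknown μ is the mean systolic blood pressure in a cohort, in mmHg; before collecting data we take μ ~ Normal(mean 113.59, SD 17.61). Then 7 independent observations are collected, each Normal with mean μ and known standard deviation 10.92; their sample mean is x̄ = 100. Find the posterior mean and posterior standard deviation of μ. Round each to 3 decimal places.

Posterior mean ≈ 100.708; posterior SD ≈ 4.018

With known σ, the Normal prior is conjugate. Weight on the data is w = (n/σ²)/(n/σ² + 1/τ₀²) = 0.0587020/(0.0587020+0.00322464) = 0.94793.
Posterior mean = w·x̄ + (1−w)·μ₀ = 0.94793·100 + 0.052072·113.59 = 100.708. Posterior variance = 1/(0.0587020+0.00322464) = 16.1481, so SD = 4.018.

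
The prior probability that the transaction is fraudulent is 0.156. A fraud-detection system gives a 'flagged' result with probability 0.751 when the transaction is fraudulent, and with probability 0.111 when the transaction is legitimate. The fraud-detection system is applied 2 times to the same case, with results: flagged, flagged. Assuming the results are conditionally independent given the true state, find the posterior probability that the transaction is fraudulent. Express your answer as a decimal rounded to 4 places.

Posterior P(H) ≈ 0.8943

Let H be the event that the transaction is fraudulent; start with P(H) = 0.156. P('flagged'|H) = 0.751, P('flagged'|¬H) = 0.111.
Update on result 1 ('flagged'): P(H) ← 0.751·0.1560 / (0.751·0.1560 + 0.111·0.8440) = 0.11716/0.21084 = 0.5557.
Update on result 2 ('flagged'): P(H) ← 0.751·0.5557 / (0.751·0.5557 + 0.111·0.4443) = 0.41730/0.46662 = 0.8943.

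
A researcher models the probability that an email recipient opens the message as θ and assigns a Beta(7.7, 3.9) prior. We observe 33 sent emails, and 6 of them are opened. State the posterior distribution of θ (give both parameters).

Observing 6 successes and 27 failures updates Beta(7.7, 3.9) by adding the success and failure counts to the two shape parameters: α = 7.7+6 = 13.7, β = 3.9+27 = 30.9.

Posterior: Beta(13.7, 30.9)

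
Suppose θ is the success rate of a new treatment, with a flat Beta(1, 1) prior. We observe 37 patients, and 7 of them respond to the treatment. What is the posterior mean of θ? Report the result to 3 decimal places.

Posterior mean ≈ 0.205

The binomial likelihood is conjugate to the Beta prior: with 7 successes and 30 failures, the posterior is Beta(1+7, 1+30) = Beta(8, 31).
E[θ | data] = 8/(8+31) = 0.205.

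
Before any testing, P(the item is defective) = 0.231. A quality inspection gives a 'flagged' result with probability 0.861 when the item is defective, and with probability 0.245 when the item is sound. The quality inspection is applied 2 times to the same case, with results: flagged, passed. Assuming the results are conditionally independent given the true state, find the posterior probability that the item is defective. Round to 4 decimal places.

Let H be the event that the item is defective; start with P(H) = 0.231. P('flagged'|H) = 0.861, P('flagged'|¬H) = 0.245.
Update on result 1 ('flagged'): P(H) ← 0.861·0.2310 / (0.861·0.2310 + 0.245·0.7690) = 0.19889/0.38730 = 0.5135.
Update on result 2 ('passed'): P(H) ← 0.139·0.5135 / (0.139·0.5135 + 0.755·0.4865) = 0.071382/0.43866 = 0.1627.

Posterior P(H) ≈ 0.1627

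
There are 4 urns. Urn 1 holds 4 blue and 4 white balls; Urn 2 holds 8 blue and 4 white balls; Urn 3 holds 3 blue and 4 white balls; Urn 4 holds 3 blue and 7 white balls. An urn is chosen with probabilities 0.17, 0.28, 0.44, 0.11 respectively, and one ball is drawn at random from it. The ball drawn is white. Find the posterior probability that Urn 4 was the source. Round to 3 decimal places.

Posterior probability ≈ 0.152

P(white|Urn 1) = 0.5; P(white|Urn 2) = 0.3333; P(white|Urn 3) = 0.5714; P(white|Urn 4) = 0.7.
Prior × likelihood for each source: 0.17·0.5=0.08500, 0.28·0.3333=0.09333, 0.44·0.5714=0.2514, 0.11·0.7=0.07700. Summing gives P(white) = 0.50676.
P(Urn 4 | white) = 0.07700 / 0.50676 = 0.152.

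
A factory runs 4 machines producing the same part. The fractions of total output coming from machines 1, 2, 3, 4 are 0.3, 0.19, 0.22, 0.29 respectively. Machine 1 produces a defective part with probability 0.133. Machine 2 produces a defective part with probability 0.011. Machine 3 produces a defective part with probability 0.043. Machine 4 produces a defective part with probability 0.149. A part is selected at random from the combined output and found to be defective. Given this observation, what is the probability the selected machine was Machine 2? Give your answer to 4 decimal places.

P(defective|M1) = 0.133; P(defective|M2) = 0.011; P(defective|M3) = 0.043; P(defective|M4) = 0.149.
Prior × likelihood for each source: 0.3·0.133=0.03990, 0.19·0.011=0.002090, 0.22·0.043=0.009460, 0.29·0.149=0.04321. Summing gives P(defective) = 0.094660.
P(Machine 2 | defective) = 0.002090 / 0.094660 = 0.0221.

Posterior probability ≈ 0.0221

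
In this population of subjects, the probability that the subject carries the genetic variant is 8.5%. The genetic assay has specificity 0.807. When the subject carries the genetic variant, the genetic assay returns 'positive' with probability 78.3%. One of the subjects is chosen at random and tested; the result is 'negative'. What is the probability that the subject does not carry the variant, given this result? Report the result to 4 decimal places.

Let H be the event that the subject carries the genetic variant. P(H) = 0.085, so P(¬H) = 0.915. With E the 'negative' result, P(E|H) = 0.217 and P(E|¬H) = 0.807.
P(E) = 0.217·0.085 + 0.807·0.915 = 0.018445 + 0.73841 = 0.75685.
By Bayes' theorem, P(H|E) = 0.018445 / 0.75685 = 0.0244. Hence P(¬H|E) = 1 − 0.0244 = 0.9756.

P(¬H | E) ≈ 0.9756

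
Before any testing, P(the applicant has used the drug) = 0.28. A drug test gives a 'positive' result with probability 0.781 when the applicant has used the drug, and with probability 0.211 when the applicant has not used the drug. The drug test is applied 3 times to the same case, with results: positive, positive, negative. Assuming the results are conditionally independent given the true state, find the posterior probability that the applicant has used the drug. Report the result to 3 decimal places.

Posterior P(H) ≈ 0.597

Let H be the event that the applicant has used the drug; start with P(H) = 0.28. P('positive'|H) = 0.781, P('positive'|¬H) = 0.211.
Update on result 1 ('positive'): P(H) ← 0.781·0.2800 / (0.781·0.2800 + 0.211·0.7200) = 0.21868/0.37060 = 0.5901.
Update on result 2 ('positive'): P(H) ← 0.781·0.5901 / (0.781·0.5901 + 0.211·0.4099) = 0.46084/0.54734 = 0.8420.
Update on result 3 ('negative'): P(H) ← 0.219·0.8420 / (0.219·0.8420 + 0.789·0.1580) = 0.18439/0.30908 = 0.5966.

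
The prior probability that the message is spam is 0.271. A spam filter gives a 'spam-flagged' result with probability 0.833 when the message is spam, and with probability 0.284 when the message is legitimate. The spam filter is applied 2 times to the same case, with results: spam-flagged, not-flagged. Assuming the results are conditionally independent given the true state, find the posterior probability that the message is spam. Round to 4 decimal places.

Posterior P(H) ≈ 0.2028

With H the event that the message is spam, the joint likelihood of the observed sequence is P(data|H) = 0.833·0.167 = 0.13911 and P(data|¬H) = 0.284·0.716 = 0.20334.
Bayes: P(H|data) = 0.271·0.13911 / (0.271·0.13911 + 0.729·0.20334) = 0.037699/0.18594 = 0.2028.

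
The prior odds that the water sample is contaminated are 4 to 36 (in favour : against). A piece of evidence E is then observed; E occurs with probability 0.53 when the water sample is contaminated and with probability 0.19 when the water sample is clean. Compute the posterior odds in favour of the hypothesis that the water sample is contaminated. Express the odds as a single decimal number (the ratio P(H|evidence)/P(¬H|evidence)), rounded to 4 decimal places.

Prior odds = 4/36 = 0.11111.
Likelihood ratio for E = 0.53/0.19 = 2.7895.
Posterior odds = prior odds × LR = 0.30994.

Posterior odds ≈ 0.3099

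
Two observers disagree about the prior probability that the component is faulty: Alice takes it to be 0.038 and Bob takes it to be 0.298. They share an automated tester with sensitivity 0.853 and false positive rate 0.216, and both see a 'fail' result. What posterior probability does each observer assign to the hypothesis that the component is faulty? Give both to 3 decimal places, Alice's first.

Alice: 0.135; Bob: 0.626

The likelihood ratio for a 'fail' result is 0.853/0.216 = 3.9491.
Alice: prior odds 0.038/0.962 = 0.039501; posterior odds 0.15599; posterior probability 0.135.
Bob: prior odds 0.298/0.702 = 0.42450; posterior odds 1.6764; posterior probability 0.626.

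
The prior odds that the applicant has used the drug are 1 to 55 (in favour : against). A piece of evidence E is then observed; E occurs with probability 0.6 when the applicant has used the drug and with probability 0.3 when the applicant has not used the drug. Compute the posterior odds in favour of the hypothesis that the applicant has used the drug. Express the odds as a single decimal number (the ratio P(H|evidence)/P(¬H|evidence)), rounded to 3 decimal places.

Posterior odds ≈ 0.036

Prior odds = 1/55 = 0.018182. In log-odds, ln(0.018182) = -4.0073.
Add log likelihood ratio: ln(2.0000) = 0.69315.
Posterior log-odds = -3.3142, so posterior odds = exp(-3.3142) = 0.036364.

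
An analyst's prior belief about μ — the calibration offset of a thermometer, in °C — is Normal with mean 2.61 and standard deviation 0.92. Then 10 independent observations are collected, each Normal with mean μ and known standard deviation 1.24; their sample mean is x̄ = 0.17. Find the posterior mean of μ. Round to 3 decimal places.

Prior precision 1/τ₀² = 1/0.92² = 1.18147; data precision n/σ² = 10/1.24² = 6.50364.
Posterior precision = 1.18147 + 6.50364 = 7.68512.
Posterior mean = (1.18147·2.61 + 6.50364·0.17) / 7.68512 = 0.545.

Posterior mean ≈ 0.545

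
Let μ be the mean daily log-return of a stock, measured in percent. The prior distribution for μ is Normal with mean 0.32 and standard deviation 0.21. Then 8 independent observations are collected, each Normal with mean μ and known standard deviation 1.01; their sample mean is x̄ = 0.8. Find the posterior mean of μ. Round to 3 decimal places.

Prior precision 1/τ₀² = 1/0.21² = 22.6757; data precision n/σ² = 8/1.01² = 7.84237.
Posterior precision = 22.6757 + 7.84237 = 30.5181.
Posterior mean = (22.6757·0.32 + 7.84237·0.8) / 30.5181 = 0.443.

Posterior mean ≈ 0.443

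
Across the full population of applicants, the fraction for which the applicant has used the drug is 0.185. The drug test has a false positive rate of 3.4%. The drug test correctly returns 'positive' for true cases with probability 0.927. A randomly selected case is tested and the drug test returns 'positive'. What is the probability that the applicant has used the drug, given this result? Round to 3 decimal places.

P(H | E) ≈ 0.861

Let H be the event that the applicant has used the drug. P(H) = 0.185, so P(¬H) = 0.815. With E the 'positive' result, P(E|H) = 0.927 and P(E|¬H) = 0.034.
P(E) = 0.927·0.185 + 0.034·0.815 = 0.17150 + 0.027710 = 0.19921.
By Bayes' theorem, P(H|E) = 0.17150 / 0.19921 = 0.861.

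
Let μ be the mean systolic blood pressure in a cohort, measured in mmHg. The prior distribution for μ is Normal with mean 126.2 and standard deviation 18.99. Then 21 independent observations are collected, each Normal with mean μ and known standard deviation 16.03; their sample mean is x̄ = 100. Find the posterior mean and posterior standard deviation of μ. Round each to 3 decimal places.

With known σ, the Normal prior is conjugate. Weight on the data is w = (n/σ²)/(n/σ² + 1/τ₀²) = 0.0817245/(0.0817245+0.00277300) = 0.96718.
Posterior mean = w·x̄ + (1−w)·μ₀ = 0.96718·100 + 0.032818·126.2 = 100.860. Posterior variance = 1/(0.0817245+0.00277300) = 11.8347, so SD = 3.440.

Posterior mean ≈ 100.860; posterior SD ≈ 3.440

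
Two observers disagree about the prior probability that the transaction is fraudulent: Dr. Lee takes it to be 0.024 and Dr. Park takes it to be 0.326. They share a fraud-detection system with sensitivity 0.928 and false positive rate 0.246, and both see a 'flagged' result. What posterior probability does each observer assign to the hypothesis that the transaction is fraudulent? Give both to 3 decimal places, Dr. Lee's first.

Dr. Lee: 0.085; Dr. Park: 0.646

The likelihood ratio for a 'flagged' result is 0.928/0.246 = 3.7724.
Dr. Lee: prior odds 0.024/0.976 = 0.024590; posterior odds 0.092763; posterior probability 0.085.
Dr. Park: prior odds 0.326/0.674 = 0.48368; posterior odds 1.8246; posterior probability 0.646.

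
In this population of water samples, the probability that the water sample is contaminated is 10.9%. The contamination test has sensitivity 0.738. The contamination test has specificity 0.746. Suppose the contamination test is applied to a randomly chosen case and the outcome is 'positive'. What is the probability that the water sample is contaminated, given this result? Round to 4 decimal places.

P(H | E) ≈ 0.2622

Write H for 'the water sample is contaminated'. Prior odds H:¬H = 0.109/0.891 = 0.12233. For the 'positive' outcome, the likelihood ratio is 0.738/0.254 = 2.9055.
Posterior odds = 0.12233 × 2.9055 = 0.35544, so P(H|E) = 0.35544/(1+0.35544) = 0.2622.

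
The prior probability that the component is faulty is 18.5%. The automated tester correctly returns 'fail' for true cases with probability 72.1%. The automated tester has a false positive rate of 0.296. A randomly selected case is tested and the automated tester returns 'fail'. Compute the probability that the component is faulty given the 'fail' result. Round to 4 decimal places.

Let H be the event that the component is faulty. P(H) = 0.185, so P(¬H) = 0.815. With E the 'fail' result, P(E|H) = 0.721 and P(E|¬H) = 0.296.
P(E) = 0.721·0.185 + 0.296·0.815 = 0.13339 + 0.24124 = 0.37462.
By Bayes' theorem, P(H|E) = 0.13339 / 0.37462 = 0.3560.

P(H | E) ≈ 0.3560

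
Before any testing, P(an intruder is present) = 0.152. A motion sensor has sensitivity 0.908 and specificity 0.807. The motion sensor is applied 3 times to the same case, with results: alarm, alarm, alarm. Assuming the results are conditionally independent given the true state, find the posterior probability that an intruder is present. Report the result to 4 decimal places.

With H the event that an intruder is present, the joint likelihood of the observed sequence is P(data|H) = 0.908·0.908·0.908 = 0.74861 and P(data|¬H) = 0.193·0.193·0.193 = 0.0071891.
Bayes: P(H|data) = 0.152·0.74861 / (0.152·0.74861 + 0.848·0.0071891) = 0.11379/0.11989 = 0.9491.

Posterior P(H) ≈ 0.9491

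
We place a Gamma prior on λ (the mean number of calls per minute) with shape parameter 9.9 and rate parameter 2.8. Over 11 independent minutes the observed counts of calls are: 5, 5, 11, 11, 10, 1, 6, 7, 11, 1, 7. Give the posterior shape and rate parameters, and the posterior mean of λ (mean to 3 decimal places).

The Poisson likelihood adds the total count to the shape and the number of exposure periods to the rate. Here ∑xᵢ = 75 and n = 11, so shape 9.9→84.9 and rate 2.8→13.8.
Posterior mean = shape/rate = 84.9/13.8 = 6.152.

Posterior: Gamma(shape=84.9, rate=13.8); mean ≈ 6.152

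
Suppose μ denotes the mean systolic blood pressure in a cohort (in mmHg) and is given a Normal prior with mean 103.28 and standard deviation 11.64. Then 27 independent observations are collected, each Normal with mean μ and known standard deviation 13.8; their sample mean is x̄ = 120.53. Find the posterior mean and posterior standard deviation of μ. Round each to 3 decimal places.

With known σ, the Normal prior is conjugate. Weight on the data is w = (n/σ²)/(n/σ² + 1/τ₀²) = 0.141777/(0.141777+0.00738064) = 0.95052.
Posterior mean = w·x̄ + (1−w)·μ₀ = 0.95052·120.53 + 0.049482·103.28 = 119.676. Posterior variance = 1/(0.141777+0.00738064) = 6.70432, so SD = 2.589.

Posterior mean ≈ 119.676; posterior SD ≈ 2.589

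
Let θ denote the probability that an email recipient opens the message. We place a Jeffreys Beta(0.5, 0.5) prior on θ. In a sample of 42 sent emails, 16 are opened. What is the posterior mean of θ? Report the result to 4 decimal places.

Observing 16 successes and 26 failures updates Beta(0.5, 0.5) by adding the success and failure counts to the two shape parameters: α = 0.5+16 = 16.5, β = 0.5+26 = 26.5.
E[θ | data] = 16.5/(16.5+26.5) = 0.3837.

Posterior mean ≈ 0.3837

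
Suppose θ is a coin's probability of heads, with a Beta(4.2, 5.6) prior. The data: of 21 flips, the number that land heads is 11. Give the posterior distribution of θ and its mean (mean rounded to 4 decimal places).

Observing 11 successes and 10 failures updates Beta(4.2, 5.6) by adding the success and failure counts to the two shape parameters: α = 4.2+11 = 15.2, β = 5.6+10 = 15.6.
Posterior mean = α/(α+β) = 15.2/30.8 = 0.4935.

Posterior: Beta(15.2, 15.6); mean ≈ 0.4935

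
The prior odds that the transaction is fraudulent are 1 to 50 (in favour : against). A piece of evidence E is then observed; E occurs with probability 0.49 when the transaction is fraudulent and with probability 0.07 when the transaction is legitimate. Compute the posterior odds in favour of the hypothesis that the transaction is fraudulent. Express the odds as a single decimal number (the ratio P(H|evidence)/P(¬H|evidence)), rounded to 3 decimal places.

Prior odds = 1/50 = 0.020000.
Likelihood ratio for E = 0.49/0.07 = 7.0000.
Posterior odds = prior odds × LR = 0.14000.

Posterior odds ≈ 0.140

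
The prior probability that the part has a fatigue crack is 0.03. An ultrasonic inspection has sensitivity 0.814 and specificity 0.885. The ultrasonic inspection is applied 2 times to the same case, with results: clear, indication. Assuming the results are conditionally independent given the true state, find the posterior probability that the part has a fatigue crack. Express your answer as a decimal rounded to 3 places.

With H the event that the part has a fatigue crack, the joint likelihood of the observed sequence is P(data|H) = 0.186·0.814 = 0.15140 and P(data|¬H) = 0.885·0.115 = 0.10178.
Bayes: P(H|data) = 0.03·0.15140 / (0.03·0.15140 + 0.97·0.10178) = 0.0045421/0.10326 = 0.0440.

Posterior P(H) ≈ 0.044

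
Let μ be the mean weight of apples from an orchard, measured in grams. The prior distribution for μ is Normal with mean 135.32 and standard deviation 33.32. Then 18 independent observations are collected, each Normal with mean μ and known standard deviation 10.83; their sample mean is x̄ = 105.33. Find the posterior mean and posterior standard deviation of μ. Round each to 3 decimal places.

Posterior mean ≈ 105.505; posterior SD ≈ 2.545

Prior precision 1/τ₀² = 1/33.32² = 0.00090072; data precision n/σ² = 18/10.83² = 0.153467.
Posterior precision = 0.00090072 + 0.153467 = 0.154368, giving posterior SD = 1/√0.154368 = 2.545.
Posterior mean = (0.00090072·135.32 + 0.153467·105.33) / 0.154368 = 105.505.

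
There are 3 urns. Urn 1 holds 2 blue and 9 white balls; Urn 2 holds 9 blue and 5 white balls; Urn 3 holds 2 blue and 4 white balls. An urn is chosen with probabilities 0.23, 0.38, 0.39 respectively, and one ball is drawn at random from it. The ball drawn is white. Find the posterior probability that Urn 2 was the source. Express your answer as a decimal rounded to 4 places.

Tabulate prior·likelihood by source: [1] prior 0.23, lik 0.8182, product 0.1882; [2] prior 0.38, lik 0.3571, product 0.1357; [3] prior 0.39, lik 0.6667, product 0.2600.
Normalizing constant = 0.58390; the posterior for Urn 2 is its product over the sum, 0.1357/0.58390 = 0.2324.

Posterior probability ≈ 0.2324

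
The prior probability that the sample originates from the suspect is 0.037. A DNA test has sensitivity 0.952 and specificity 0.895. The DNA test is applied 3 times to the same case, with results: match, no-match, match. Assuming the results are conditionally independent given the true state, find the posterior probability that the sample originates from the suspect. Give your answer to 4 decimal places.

Posterior P(H) ≈ 0.1449

With H the event that the sample originates from the suspect, the joint likelihood of the observed sequence is P(data|H) = 0.952·0.048·0.952 = 0.043503 and P(data|¬H) = 0.105·0.895·0.105 = 0.0098674.
Bayes: P(H|data) = 0.037·0.043503 / (0.037·0.043503 + 0.963·0.0098674) = 0.0016096/0.011112 = 0.1449.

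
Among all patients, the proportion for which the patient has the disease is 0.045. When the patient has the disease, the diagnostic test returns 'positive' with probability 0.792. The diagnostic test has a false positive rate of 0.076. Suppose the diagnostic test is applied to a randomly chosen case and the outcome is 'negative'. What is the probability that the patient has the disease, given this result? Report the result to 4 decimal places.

P(H | E) ≈ 0.0105

Let H be the event that the patient has the disease. P(H) = 0.045, so P(¬H) = 0.955. With E the 'negative' result, P(E|H) = 0.208 and P(E|¬H) = 0.924.
P(E) = 0.208·0.045 + 0.924·0.955 = 0.0093600 + 0.88242 = 0.89178.
By Bayes' theorem, P(H|E) = 0.0093600 / 0.89178 = 0.0105.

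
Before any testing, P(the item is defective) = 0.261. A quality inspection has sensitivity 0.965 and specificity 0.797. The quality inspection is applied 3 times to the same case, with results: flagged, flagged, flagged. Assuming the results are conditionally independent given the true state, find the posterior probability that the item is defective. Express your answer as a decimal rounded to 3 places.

Posterior P(H) ≈ 0.974

With H the event that the item is defective, the joint likelihood of the observed sequence is P(data|H) = 0.965·0.965·0.965 = 0.89863 and P(data|¬H) = 0.203·0.203·0.203 = 0.0083654.
Bayes: P(H|data) = 0.261·0.89863 / (0.261·0.89863 + 0.739·0.0083654) = 0.23454/0.24073 = 0.9743.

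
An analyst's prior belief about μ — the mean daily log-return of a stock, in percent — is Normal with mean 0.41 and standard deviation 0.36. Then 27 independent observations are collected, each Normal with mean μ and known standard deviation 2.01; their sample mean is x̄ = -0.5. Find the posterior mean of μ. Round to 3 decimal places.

Posterior mean ≈ -0.012

Prior precision 1/τ₀² = 1/0.36² = 7.71605; data precision n/σ² = 27/2.01² = 6.68300.
Posterior precision = 7.71605 + 6.68300 = 14.3991.
Posterior mean = (7.71605·0.41 + 6.68300·-0.5) / 14.3991 = -0.012.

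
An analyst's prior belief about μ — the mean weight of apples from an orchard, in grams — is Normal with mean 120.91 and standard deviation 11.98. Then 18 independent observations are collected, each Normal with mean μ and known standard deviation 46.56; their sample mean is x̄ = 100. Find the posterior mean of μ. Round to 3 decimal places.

Prior precision 1/τ₀² = 1/11.98² = 0.00696765; data precision n/σ² = 18/46.56² = 0.00830322.
Posterior precision = 0.00696765 + 0.00830322 = 0.0152709.
Posterior mean = (0.00696765·120.91 + 0.00830322·100) / 0.0152709 = 109.541.

Posterior mean ≈ 109.541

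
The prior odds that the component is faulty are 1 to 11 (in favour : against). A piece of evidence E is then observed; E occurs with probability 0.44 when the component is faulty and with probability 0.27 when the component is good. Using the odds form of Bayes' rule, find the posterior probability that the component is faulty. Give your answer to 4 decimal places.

Prior odds = 1/11 = 0.090909.
Likelihood ratio for E = 0.44/0.27 = 1.6296.
Posterior odds = prior odds × LR = 0.14815.
Posterior probability = odds/(1+odds) = 0.14815/1.1481 = 0.1290.

Posterior probability ≈ 0.1290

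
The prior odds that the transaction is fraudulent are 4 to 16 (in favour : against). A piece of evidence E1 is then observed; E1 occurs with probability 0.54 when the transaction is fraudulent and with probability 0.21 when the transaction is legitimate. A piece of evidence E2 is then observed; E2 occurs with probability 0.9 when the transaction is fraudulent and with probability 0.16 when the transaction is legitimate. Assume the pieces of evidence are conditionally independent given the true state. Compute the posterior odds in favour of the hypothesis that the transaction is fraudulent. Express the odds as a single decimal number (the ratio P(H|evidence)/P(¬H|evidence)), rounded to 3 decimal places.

Prior odds = 4/16 = 0.25000. In log-odds, ln(0.25000) = -1.3863.
Add log likelihood ratios: ln(2.5714) + ln(5.6250) = 2.6717.
Posterior log-odds = 1.2854, so posterior odds = exp(1.2854) = 3.6161.

Posterior odds ≈ 3.616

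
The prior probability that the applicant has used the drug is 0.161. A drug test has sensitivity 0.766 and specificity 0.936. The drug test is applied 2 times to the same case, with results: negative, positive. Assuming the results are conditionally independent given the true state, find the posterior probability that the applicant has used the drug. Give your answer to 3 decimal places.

Posterior P(H) ≈ 0.365

Let H be the event that the applicant has used the drug; start with P(H) = 0.161. P('positive'|H) = 0.766, P('positive'|¬H) = 0.064.
Update on result 1 ('negative'): P(H) ← 0.234·0.1610 / (0.234·0.1610 + 0.936·0.8390) = 0.037674/0.82298 = 0.0458.
Update on result 2 ('positive'): P(H) ← 0.766·0.0458 / (0.766·0.0458 + 0.064·0.9542) = 0.035066/0.096136 = 0.3648.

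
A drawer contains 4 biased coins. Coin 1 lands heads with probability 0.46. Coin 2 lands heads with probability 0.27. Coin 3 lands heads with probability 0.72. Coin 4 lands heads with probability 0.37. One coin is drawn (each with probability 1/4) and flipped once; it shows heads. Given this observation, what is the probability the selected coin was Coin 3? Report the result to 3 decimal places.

Posterior probability ≈ 0.396

Tabulate prior·likelihood by source: [1] prior 0.25, lik 0.46, product 0.1150; [2] prior 0.25, lik 0.27, product 0.06750; [3] prior 0.25, lik 0.72, product 0.1800; [4] prior 0.25, lik 0.37, product 0.09250.
Normalizing constant = 0.45500; the posterior for Coin 3 is its product over the sum, 0.1800/0.45500 = 0.396.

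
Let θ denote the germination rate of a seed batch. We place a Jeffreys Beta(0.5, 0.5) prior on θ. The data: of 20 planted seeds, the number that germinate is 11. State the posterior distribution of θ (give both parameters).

Observing 11 successes and 9 failures updates Beta(0.5, 0.5) by adding the success and failure counts to the two shape parameters: α = 0.5+11 = 11.5, β = 0.5+9 = 9.5.

Posterior: Beta(11.5, 9.5)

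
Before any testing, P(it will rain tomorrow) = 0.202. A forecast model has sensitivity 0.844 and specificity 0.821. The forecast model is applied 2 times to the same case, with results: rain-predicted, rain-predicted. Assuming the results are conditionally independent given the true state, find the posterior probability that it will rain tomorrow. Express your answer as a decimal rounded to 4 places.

Posterior P(H) ≈ 0.8491

Let H be the event that it will rain tomorrow; start with P(H) = 0.202. P('rain-predicted'|H) = 0.844, P('rain-predicted'|¬H) = 0.179.
Update on result 1 ('rain-predicted'): P(H) ← 0.844·0.2020 / (0.844·0.2020 + 0.179·0.7980) = 0.17049/0.31333 = 0.5441.
Update on result 2 ('rain-predicted'): P(H) ← 0.844·0.5441 / (0.844·0.5441 + 0.179·0.4559) = 0.45923/0.54084 = 0.8491.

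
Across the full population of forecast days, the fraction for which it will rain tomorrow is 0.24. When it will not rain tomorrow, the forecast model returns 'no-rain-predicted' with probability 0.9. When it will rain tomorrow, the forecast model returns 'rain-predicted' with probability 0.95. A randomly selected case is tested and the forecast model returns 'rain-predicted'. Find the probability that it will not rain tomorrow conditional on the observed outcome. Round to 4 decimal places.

Write H for 'it will rain tomorrow'. Prior odds H:¬H = 0.24/0.76 = 0.31579. For the 'rain-predicted' outcome, the likelihood ratio is 0.95/0.1 = 9.5000.
Posterior odds = 0.31579 × 9.5000 = 3.0000, so P(H|E) = 3.0000/(1+3.0000) = 0.7500. Then P(¬H|E) = 1 − 0.7500 = 0.2500.

P(¬H | E) ≈ 0.2500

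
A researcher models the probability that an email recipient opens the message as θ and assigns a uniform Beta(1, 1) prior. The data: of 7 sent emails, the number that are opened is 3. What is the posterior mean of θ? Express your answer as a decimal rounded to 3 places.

Posterior mean ≈ 0.444

Observing 3 successes and 4 failures updates Beta(1, 1) by adding the success and failure counts to the two shape parameters: α = 1+3 = 4, β = 1+4 = 5.
E[θ | data] = 4/(4+5) = 0.444.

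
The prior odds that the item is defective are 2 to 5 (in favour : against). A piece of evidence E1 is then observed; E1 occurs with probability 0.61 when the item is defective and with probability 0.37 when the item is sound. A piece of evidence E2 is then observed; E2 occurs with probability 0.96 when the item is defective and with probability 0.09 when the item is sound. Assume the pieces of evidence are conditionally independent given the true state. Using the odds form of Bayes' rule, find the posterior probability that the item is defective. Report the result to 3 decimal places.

Posterior probability ≈ 0.876

Prior odds = 2/5 = 0.40000.
Likelihood ratio for E1 = 0.61/0.37 = 1.6486.
Likelihood ratio for E2 = 0.96/0.09 = 10.667.
Posterior odds = prior odds × LR₁ × LR₂ = 7.0342.
Posterior probability = odds/(1+odds) = 7.0342/8.0342 = 0.876.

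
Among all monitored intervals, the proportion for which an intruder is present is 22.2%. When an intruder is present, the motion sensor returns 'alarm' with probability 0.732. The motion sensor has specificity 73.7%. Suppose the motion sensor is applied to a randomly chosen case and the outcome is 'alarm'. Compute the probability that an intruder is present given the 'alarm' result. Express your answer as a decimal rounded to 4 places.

Let H be the event that an intruder is present. P(H) = 0.222, so P(¬H) = 0.778. With E the 'alarm' result, P(E|H) = 0.732 and P(E|¬H) = 0.263.
P(E) = 0.732·0.222 + 0.263·0.778 = 0.16250 + 0.20461 = 0.36712.
By Bayes' theorem, P(H|E) = 0.16250 / 0.36712 = 0.4426.

P(H | E) ≈ 0.4426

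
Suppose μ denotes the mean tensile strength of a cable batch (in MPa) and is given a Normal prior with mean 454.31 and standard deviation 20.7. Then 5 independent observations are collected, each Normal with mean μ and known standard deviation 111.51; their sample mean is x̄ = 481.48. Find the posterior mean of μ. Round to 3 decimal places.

Prior precision 1/τ₀² = 1/20.7² = 0.00233378; data precision n/σ² = 5/111.51² = 0.00040211.
Posterior precision = 0.00233378 + 0.00040211 = 0.00273588.
Posterior mean = (0.00233378·454.31 + 0.00040211·481.48) / 0.00273588 = 458.303.

Posterior mean ≈ 458.303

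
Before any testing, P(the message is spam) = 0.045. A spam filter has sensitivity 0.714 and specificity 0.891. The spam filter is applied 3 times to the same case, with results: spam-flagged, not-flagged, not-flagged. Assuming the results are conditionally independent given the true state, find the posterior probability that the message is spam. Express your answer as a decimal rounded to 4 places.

Posterior P(H) ≈ 0.0308

With H the event that the message is spam, the joint likelihood of the observed sequence is P(data|H) = 0.714·0.286·0.286 = 0.058402 and P(data|¬H) = 0.109·0.891·0.891 = 0.086533.
Bayes: P(H|data) = 0.045·0.058402 / (0.045·0.058402 + 0.955·0.086533) = 0.0026281/0.085267 = 0.0308.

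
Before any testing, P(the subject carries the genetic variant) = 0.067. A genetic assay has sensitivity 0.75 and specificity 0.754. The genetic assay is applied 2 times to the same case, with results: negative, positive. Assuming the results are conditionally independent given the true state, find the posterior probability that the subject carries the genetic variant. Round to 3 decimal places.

Posterior P(H) ≈ 0.068

Let H be the event that the subject carries the genetic variant; start with P(H) = 0.067. P('positive'|H) = 0.75, P('positive'|¬H) = 0.246.
Update on result 1 ('negative'): P(H) ← 0.25·0.0670 / (0.25·0.0670 + 0.754·0.9330) = 0.016750/0.72023 = 0.0233.
Update on result 2 ('positive'): P(H) ← 0.75·0.0233 / (0.75·0.0233 + 0.246·0.9767) = 0.017442/0.25772 = 0.0677.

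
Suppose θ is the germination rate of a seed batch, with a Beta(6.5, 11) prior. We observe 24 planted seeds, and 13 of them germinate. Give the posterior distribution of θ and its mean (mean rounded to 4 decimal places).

Observing 13 successes and 11 failures updates Beta(6.5, 11) by adding the success and failure counts to the two shape parameters: α = 6.5+13 = 19.5, β = 11+11 = 22.
E[θ | data] = 19.5/(19.5+22) = 0.4699.

Posterior: Beta(19.5, 22); mean ≈ 0.4699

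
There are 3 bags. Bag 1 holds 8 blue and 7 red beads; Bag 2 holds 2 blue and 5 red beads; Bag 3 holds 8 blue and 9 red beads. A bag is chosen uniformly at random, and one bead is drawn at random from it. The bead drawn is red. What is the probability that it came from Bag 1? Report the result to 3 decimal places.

Posterior probability ≈ 0.273

P(red|Bag 1) = 0.4667; P(red|Bag 2) = 0.7143; P(red|Bag 3) = 0.5294.
Prior × likelihood for each source: 0.333333·0.4667=0.1556, 0.333333·0.7143=0.2381, 0.333333·0.5294=0.1765. Summing gives P(red) = 0.57012.
P(Bag 1 | red) = 0.1556 / 0.57012 = 0.273.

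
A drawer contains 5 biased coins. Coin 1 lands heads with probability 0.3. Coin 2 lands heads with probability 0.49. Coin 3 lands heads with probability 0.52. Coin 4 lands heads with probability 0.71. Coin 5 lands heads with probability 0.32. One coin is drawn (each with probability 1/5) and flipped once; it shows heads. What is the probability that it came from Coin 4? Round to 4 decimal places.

P(heads|C1) = 0.3; P(heads|C2) = 0.49; P(heads|C3) = 0.52; P(heads|C4) = 0.71; P(heads|C5) = 0.32.
Prior × likelihood for each source: 0.2·0.3=0.06000, 0.2·0.49=0.09800, 0.2·0.52=0.1040, 0.2·0.71=0.1420, 0.2·0.32=0.06400. Summing gives P(heads) = 0.46800.
P(Coin 4 | heads) = 0.1420 / 0.46800 = 0.3034.

Posterior probability ≈ 0.3034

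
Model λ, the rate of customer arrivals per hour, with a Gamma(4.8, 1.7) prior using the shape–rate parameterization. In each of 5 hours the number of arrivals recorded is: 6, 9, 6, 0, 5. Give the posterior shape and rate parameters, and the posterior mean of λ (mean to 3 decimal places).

The Poisson likelihood adds the total count to the shape and the number of exposure periods to the rate. Here ∑xᵢ = 26 and n = 5, so shape 4.8→30.8 and rate 1.7→6.7.
E[λ | data] = 30.8/6.7 = 4.597.

Posterior: Gamma(shape=30.8, rate=6.7); mean ≈ 4.597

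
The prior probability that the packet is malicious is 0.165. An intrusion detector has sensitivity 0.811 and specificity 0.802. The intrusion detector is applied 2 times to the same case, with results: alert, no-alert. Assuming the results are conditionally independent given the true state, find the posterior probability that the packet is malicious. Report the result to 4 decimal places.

Let H be the event that the packet is malicious; start with P(H) = 0.165. P('alert'|H) = 0.811, P('alert'|¬H) = 0.198.
Update on result 1 ('alert'): P(H) ← 0.811·0.1650 / (0.811·0.1650 + 0.198·0.8350) = 0.13382/0.29914 = 0.4473.
Update on result 2 ('no-alert'): P(H) ← 0.189·0.4473 / (0.189·0.4473 + 0.802·0.5527) = 0.084544/0.52779 = 0.1602.

Posterior P(H) ≈ 0.1602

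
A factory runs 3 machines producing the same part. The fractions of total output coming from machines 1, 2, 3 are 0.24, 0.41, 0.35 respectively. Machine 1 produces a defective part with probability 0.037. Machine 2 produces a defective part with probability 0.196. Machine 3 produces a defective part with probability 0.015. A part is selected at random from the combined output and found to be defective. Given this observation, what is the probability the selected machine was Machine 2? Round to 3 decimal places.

Tabulate prior·likelihood by source: [1] prior 0.24, lik 0.037, product 0.008880; [2] prior 0.41, lik 0.196, product 0.08036; [3] prior 0.35, lik 0.015, product 0.005250.
Normalizing constant = 0.094490; the posterior for Machine 2 is its product over the sum, 0.08036/0.094490 = 0.850.

Posterior probability ≈ 0.850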